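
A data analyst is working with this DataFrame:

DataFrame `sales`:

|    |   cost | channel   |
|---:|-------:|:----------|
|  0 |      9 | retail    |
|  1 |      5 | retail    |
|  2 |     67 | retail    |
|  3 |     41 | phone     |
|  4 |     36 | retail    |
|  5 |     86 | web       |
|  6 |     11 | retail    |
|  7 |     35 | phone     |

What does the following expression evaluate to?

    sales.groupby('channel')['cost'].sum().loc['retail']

128

group by channel, sum of cost:
channel
phone      76
retail    128
web        86
Name: cost, dtype: int64
Then the value at index 'retail': 128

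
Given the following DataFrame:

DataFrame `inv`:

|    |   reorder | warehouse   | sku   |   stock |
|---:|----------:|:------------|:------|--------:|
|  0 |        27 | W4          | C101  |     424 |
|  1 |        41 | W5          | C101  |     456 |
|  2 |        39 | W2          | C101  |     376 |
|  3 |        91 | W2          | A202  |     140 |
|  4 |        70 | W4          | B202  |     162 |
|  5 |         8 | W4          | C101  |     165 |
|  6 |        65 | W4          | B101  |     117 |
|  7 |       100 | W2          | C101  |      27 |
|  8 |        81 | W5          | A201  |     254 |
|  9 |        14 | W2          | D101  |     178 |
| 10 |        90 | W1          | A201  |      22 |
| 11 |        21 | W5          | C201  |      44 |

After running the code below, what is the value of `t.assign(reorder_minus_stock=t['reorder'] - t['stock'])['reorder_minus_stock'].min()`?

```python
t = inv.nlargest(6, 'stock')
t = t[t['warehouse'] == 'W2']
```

-337

take 6 rows with largest stock:
   reorder warehouse   sku  stock
1       41        W5  C101    456
0       27        W4  C101    424
2       39        W2  C101    376
8       81        W5  A201    254
9       14        W2  D101    178
5        8        W4  C101    165
filter rows where warehouse == 'W2':
   reorder warehouse   sku  stock
2       39        W2  C101    376
9       14        W2  D101    178
add column reorder_minus_stock = t['reorder'] - t['stock']:
   reorder warehouse   sku  stock  reorder_minus_stock
2       39        W2  C101    376                 -337
9       14        W2  D101    178                 -164
Finally, min of column 'reorder_minus_stock' = -337.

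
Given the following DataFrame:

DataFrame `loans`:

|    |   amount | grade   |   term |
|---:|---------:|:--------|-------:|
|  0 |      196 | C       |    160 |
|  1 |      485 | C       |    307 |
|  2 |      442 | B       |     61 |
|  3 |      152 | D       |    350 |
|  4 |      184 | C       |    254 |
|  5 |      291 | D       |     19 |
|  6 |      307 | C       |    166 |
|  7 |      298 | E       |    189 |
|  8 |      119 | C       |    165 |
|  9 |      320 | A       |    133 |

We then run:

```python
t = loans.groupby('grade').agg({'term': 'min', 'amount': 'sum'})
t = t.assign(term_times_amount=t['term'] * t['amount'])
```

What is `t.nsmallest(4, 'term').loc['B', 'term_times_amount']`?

group by grade: min(term), sum(amount):
       term  amount
grade              
A       133     320
B        61     442
C       160    1291
D        19     443
E       189     298
add column term_times_amount = t['term'] * t['amount']:
       term  amount  term_times_amount
grade                                 
A       133     320              42560
B        61     442              26962
C       160    1291             206560
D        19     443               8417
E       189     298              56322
take 4 rows with smallest term:
       term  amount  term_times_amount
grade                                 
D        19     443               8417
B        61     442              26962
A       133     320              42560
C       160    1291             206560
Taking the value at row 'B', column 'term_times_amount' gives 26962.

26962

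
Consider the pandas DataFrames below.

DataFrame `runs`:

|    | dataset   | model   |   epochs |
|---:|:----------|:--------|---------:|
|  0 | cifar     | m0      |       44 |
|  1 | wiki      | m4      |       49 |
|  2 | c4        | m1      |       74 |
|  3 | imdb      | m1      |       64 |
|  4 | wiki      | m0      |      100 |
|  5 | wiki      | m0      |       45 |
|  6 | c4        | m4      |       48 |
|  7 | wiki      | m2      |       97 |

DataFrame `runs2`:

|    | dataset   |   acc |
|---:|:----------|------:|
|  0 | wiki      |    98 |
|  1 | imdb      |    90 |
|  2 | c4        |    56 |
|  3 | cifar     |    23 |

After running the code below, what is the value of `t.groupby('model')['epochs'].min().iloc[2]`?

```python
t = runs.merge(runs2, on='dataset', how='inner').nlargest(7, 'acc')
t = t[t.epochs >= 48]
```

97

merge on 'dataset' (how='inner') → 8 rows:
  dataset model  epochs  acc
0   cifar    m0      44   23
1    wiki    m4      49   98
2      c4    m1      74   56
3    imdb    m1      64   90
4    wiki    m0     100   98
5    wiki    m0      45   98
6      c4    m4      48   56
7    wiki    m2      97   98
take 7 rows with largest acc:
  dataset model  epochs  acc
1    wiki    m4      49   98
4    wiki    m0     100   98
5    wiki    m0      45   98
7    wiki    m2      97   98
3    imdb    m1      64   90
2      c4    m1      74   56
6      c4    m4      48   56
filter rows where epochs >= 48:
  dataset model  epochs  acc
1    wiki    m4      49   98
4    wiki    m0     100   98
7    wiki    m2      97   98
3    imdb    m1      64   90
2      c4    m1      74   56
6      c4    m4      48   56
group by model, min of epochs:
model
m0    100
m1     64
m2     97
m4     48
Name: epochs, dtype: int64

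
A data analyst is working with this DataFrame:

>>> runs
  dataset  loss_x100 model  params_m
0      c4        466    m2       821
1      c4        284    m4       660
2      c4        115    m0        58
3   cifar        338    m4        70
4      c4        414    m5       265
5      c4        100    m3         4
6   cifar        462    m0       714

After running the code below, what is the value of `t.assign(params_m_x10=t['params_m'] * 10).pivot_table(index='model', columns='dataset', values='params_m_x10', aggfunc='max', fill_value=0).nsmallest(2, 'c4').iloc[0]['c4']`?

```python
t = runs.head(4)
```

take first 4 rows:
  dataset  loss_x100 model  params_m
0      c4        466    m2       821
1      c4        284    m4       660
2      c4        115    m0        58
3   cifar        338    m4        70
add column params_m_x10 = t['params_m'] * 10:
  dataset  loss_x100 model  params_m  params_m_x10
0      c4        466    m2       821          8210
1      c4        284    m4       660          6600
2      c4        115    m0        58           580
3   cifar        338    m4        70           700
pivot: rows=model, cols=dataset, max(params_m_x10):
dataset    c4  cifar
model               
m0        580      0
m2       8210      0
m4       6600    700
take 2 rows with smallest c4:
dataset    c4  cifar
model               
m0        580      0
m4       6600    700
So iloc[0]['c4'] = 580.

580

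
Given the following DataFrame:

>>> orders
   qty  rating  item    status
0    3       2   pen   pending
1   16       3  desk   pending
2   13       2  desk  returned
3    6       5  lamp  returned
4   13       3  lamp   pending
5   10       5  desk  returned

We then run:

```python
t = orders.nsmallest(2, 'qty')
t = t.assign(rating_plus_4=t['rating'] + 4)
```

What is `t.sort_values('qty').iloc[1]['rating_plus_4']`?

take 2 rows with smallest qty:
   qty  rating  item    status
0    3       2   pen   pending
3    6       5  lamp  returned
add column rating_plus_4 = t['rating'] + 4:
   qty  rating  item    status  rating_plus_4
0    3       2   pen   pending              6
3    6       5  lamp  returned              9
sort by qty:
   qty  rating  item    status  rating_plus_4
0    3       2   pen   pending              6
3    6       5  lamp  returned              9

9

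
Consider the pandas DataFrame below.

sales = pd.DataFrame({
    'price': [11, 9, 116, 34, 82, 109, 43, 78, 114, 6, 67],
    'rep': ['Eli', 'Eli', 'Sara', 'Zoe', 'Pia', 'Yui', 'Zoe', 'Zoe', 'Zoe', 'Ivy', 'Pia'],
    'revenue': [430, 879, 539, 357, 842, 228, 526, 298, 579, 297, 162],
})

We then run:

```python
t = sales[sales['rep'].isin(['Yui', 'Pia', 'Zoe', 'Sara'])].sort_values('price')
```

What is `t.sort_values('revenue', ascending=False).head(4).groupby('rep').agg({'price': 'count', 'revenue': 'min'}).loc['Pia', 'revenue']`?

842

filter rows where rep in ['Yui', 'Pia', 'Zoe', 'Sara']:
    price   rep  revenue
2     116  Sara      539
3      34   Zoe      357
4      82   Pia      842
5     109   Yui      228
6      43   Zoe      526
7      78   Zoe      298
8     114   Zoe      579
10     67   Pia      162
sort by price:
    price   rep  revenue
3      34   Zoe      357
6      43   Zoe      526
10     67   Pia      162
7      78   Zoe      298
4      82   Pia      842
5     109   Yui      228
8     114   Zoe      579
2     116  Sara      539
sort by revenue descending:
    price   rep  revenue
4      82   Pia      842
8     114   Zoe      579
2     116  Sara      539
6      43   Zoe      526
3      34   Zoe      357
7      78   Zoe      298
5     109   Yui      228
10     67   Pia      162
take first 4 rows:
   price   rep  revenue
4     82   Pia      842
8    114   Zoe      579
2    116  Sara      539
6     43   Zoe      526
group by rep: count(price), min(revenue):
      price  revenue
rep                 
Pia       1      842
Sara      1      539
Zoe       2      526
Finally, value at row 'Pia', column 'revenue' = 842.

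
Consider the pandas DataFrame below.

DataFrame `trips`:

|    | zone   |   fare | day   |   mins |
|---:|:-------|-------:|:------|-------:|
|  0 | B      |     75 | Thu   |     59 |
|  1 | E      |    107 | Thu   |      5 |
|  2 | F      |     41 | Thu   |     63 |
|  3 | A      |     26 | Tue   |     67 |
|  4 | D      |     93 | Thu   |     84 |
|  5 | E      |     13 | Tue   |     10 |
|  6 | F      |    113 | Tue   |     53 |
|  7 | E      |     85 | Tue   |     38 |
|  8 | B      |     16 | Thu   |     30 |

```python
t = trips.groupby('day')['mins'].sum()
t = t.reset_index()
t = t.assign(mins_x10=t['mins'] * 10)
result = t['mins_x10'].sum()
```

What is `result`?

4090

group by day, sum of mins:
day
Thu    241
Tue    168
Name: mins, dtype: int64
reset_index():
   day  mins
0  Thu   241
1  Tue   168
add column mins_x10 = t['mins'] * 10:
   day  mins  mins_x10
0  Thu   241      2410
1  Tue   168      1680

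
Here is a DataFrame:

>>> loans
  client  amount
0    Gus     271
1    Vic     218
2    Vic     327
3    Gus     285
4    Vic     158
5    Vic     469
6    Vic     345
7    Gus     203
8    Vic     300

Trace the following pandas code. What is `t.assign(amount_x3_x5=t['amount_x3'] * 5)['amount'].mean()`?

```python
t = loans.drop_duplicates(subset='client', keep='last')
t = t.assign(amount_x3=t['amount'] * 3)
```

drop duplicate client (keep=last):
  client  amount
7    Gus     203
8    Vic     300
add column amount_x3 = t['amount'] * 3:
  client  amount  amount_x3
7    Gus     203        609
8    Vic     300        900
add column amount_x3_x5 = t['amount_x3'] * 5:
  client  amount  amount_x3  amount_x3_x5
7    Gus     203        609          3045
8    Vic     300        900          4500

251.5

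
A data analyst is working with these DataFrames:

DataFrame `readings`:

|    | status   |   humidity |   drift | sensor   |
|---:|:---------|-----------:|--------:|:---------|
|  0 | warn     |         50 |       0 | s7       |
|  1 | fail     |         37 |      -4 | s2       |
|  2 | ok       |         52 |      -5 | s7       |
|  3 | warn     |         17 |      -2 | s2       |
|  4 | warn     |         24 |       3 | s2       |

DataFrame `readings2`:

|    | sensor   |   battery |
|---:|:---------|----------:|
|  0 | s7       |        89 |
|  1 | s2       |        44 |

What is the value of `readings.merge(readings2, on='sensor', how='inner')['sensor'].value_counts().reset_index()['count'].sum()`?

5

merge on 'sensor' (how='inner') → 5 rows:
  status  humidity  drift sensor  battery
0   warn        50      0     s7       89
1   fail        37     -4     s2       44
2     ok        52     -5     s7       89
3   warn        17     -2     s2       44
4   warn        24      3     s2       44
value_counts of sensor:
sensor
s2    3
s7    2
Name: count, dtype: int64
reset_index():
  sensor  count
0     s2      3
1     s7      2
Then the sum of column 'count': 5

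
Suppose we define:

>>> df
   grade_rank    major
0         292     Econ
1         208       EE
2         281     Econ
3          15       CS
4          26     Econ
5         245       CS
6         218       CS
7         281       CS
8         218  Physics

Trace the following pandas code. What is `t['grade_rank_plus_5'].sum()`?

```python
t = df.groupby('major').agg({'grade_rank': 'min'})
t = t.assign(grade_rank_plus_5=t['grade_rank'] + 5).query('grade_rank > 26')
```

436

group by major, min of grade_rank:
         grade_rank
major              
CS               15
EE              208
Econ             26
Physics         218
add column grade_rank_plus_5 = t['grade_rank'] + 5:
         grade_rank  grade_rank_plus_5
major                                 
CS               15                 20
EE              208                213
Econ             26                 31
Physics         218                223
filter rows where grade_rank > 26:
         grade_rank  grade_rank_plus_5
major                                 
EE              208                213
Physics         218                223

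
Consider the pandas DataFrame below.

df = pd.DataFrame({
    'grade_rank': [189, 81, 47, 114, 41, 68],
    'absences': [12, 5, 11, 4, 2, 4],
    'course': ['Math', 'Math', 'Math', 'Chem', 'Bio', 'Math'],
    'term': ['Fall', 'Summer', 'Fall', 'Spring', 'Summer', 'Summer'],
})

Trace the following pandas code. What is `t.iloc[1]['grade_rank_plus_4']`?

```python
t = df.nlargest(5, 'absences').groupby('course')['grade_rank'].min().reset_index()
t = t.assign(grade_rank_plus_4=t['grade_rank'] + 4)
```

take 5 rows with largest absences:
   grade_rank  absences course    term
0         189        12   Math    Fall
2          47        11   Math    Fall
1          81         5   Math  Summer
3         114         4   Chem  Spring
5          68         4   Math  Summer
group by course, min of grade_rank:
course
Chem    114
Math     47
Name: grade_rank, dtype: int64
reset_index():
  course  grade_rank
0   Chem         114
1   Math          47
add column grade_rank_plus_4 = t['grade_rank'] + 4:
  course  grade_rank  grade_rank_plus_4
0   Chem         114                118
1   Math          47                 51
Reading off the value at position 1, column 'grade_rank_plus_4', we get 51.

51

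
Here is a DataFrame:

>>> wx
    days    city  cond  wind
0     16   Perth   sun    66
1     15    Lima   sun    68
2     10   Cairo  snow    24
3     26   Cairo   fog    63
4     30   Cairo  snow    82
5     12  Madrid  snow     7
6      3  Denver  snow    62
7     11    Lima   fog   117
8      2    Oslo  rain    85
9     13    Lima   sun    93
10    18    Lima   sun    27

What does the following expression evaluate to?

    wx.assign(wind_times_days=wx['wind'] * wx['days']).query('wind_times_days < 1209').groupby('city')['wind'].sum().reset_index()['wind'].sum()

339

add column wind_times_days = wx['wind'] * wx['days']:
    days    city  cond  wind  wind_times_days
0     16   Perth   sun    66             1056
1     15    Lima   sun    68             1020
2     10   Cairo  snow    24              240
3     26   Cairo   fog    63             1638
4     30   Cairo  snow    82             2460
5     12  Madrid  snow     7               84
6      3  Denver  snow    62              186
7     11    Lima   fog   117             1287
8      2    Oslo  rain    85              170
9     13    Lima   sun    93             1209
10    18    Lima   sun    27              486
filter rows where wind_times_days < 1209:
    days    city  cond  wind  wind_times_days
0     16   Perth   sun    66             1056
1     15    Lima   sun    68             1020
2     10   Cairo  snow    24              240
5     12  Madrid  snow     7               84
6      3  Denver  snow    62              186
8      2    Oslo  rain    85              170
10    18    Lima   sun    27              486
group by city, sum of wind:
city
Cairo     24
Denver    62
Lima      95
Madrid     7
Oslo      85
Perth     66
Name: wind, dtype: int64
reset_index():
     city  wind
0   Cairo    24
1  Denver    62
2    Lima    95
3  Madrid     7
4    Oslo    85
5   Perth    66
Reading off the sum of column 'wind', we get 339.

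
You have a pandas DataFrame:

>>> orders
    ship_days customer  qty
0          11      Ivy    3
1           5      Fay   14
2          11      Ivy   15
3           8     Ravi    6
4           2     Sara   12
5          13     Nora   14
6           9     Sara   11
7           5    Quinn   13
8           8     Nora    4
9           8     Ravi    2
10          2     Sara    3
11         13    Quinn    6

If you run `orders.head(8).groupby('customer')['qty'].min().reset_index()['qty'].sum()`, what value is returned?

61

take first 8 rows:
   ship_days customer  qty
0         11      Ivy    3
1          5      Fay   14
2         11      Ivy   15
3          8     Ravi    6
4          2     Sara   12
5         13     Nora   14
6          9     Sara   11
7          5    Quinn   13
group by customer, min of qty:
customer
Fay      14
Ivy       3
Nora     14
Quinn    13
Ravi      6
Sara     11
Name: qty, dtype: int64
reset_index():
  customer  qty
0      Fay   14
1      Ivy    3
2     Nora   14
3    Quinn   13
4     Ravi    6
5     Sara   11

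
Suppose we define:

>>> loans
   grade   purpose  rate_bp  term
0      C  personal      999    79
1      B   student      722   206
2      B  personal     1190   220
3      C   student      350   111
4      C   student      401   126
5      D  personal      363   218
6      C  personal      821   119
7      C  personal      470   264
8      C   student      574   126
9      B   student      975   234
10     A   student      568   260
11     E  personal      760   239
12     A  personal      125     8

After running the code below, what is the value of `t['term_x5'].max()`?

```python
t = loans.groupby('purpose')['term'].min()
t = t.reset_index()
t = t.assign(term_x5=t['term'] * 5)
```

group by purpose, min of term:
purpose
personal      8
student     111
Name: term, dtype: int64
reset_index():
    purpose  term
0  personal     8
1   student   111
add column term_x5 = t['term'] * 5:
    purpose  term  term_x5
0  personal     8       40
1   student   111      555
Then the max of column 'term_x5': 555

555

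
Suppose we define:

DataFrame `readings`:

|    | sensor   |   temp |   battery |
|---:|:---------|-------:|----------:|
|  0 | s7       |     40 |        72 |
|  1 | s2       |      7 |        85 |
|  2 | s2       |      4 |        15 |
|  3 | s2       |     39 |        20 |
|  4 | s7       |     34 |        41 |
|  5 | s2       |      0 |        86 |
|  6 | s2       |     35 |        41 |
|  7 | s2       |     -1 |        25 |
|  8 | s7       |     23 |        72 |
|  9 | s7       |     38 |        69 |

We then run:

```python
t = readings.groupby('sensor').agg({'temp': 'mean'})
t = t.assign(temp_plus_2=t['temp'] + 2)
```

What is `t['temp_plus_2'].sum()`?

group by sensor, mean of temp:
         temp
sensor       
s2      14.00
s7      33.75
add column temp_plus_2 = t['temp'] + 2:
         temp  temp_plus_2
sensor                    
s2      14.00        16.00
s7      33.75        35.75
sum of column 'temp_plus_2' → 51.75

51.75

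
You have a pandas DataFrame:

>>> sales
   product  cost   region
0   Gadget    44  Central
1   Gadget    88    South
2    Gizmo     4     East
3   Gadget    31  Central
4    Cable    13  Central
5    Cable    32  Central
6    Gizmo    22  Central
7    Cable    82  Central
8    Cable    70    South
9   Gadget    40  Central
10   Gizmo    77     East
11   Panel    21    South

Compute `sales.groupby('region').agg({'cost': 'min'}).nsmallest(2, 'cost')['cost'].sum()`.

17

group by region, min of cost:
         cost
region       
Central    13
East        4
South      21
take 2 rows with smallest cost:
         cost
region       
East        4
Central    13
Reading off the sum of column 'cost', we get 17.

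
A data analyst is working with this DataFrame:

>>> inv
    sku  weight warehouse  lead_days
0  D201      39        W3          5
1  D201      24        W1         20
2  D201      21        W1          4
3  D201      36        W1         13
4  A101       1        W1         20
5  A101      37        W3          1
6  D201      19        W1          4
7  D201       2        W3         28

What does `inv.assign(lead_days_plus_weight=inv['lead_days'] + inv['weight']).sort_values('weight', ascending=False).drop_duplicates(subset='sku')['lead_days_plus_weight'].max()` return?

add column lead_days_plus_weight = inv['lead_days'] + inv['weight']:
    sku  weight warehouse  lead_days  lead_days_plus_weight
0  D201      39        W3          5                     44
1  D201      24        W1         20                     44
2  D201      21        W1          4                     25
3  D201      36        W1         13                     49
4  A101       1        W1         20                     21
5  A101      37        W3          1                     38
6  D201      19        W1          4                     23
7  D201       2        W3         28                     30
sort by weight descending:
    sku  weight warehouse  lead_days  lead_days_plus_weight
0  D201      39        W3          5                     44
5  A101      37        W3          1                     38
3  D201      36        W1         13                     49
1  D201      24        W1         20                     44
2  D201      21        W1          4                     25
6  D201      19        W1          4                     23
7  D201       2        W3         28                     30
4  A101       1        W1         20                     21
drop duplicate sku (keep=first):
    sku  weight warehouse  lead_days  lead_days_plus_weight
0  D201      39        W3          5                     44
5  A101      37        W3          1                     38
max of column 'lead_days_plus_weight' → 44

44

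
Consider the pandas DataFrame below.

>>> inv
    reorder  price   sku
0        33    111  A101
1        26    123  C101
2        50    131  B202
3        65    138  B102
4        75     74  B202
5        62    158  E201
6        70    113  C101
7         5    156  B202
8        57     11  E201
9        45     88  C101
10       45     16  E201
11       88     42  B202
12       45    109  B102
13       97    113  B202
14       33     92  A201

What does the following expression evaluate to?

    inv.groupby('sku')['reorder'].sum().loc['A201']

33

group by sku, sum of reorder:
sku
A101     33
A201     33
B102    110
B202    315
C101    141
E201    164
Name: reorder, dtype: int64
So loc['A201'] = 33.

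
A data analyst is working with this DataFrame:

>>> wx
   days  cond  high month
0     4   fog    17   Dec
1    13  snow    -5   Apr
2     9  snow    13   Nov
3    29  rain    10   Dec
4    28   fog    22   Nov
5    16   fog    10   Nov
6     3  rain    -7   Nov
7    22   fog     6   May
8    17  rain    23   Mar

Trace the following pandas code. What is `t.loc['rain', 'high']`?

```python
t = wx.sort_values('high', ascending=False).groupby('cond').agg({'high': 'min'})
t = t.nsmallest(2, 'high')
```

sort by high descending:
   days  cond  high month
8    17  rain    23   Mar
4    28   fog    22   Nov
0     4   fog    17   Dec
2     9  snow    13   Nov
3    29  rain    10   Dec
5    16   fog    10   Nov
7    22   fog     6   May
1    13  snow    -5   Apr
6     3  rain    -7   Nov
group by cond, min of high:
      high
cond      
fog      6
rain    -7
snow    -5
take 2 rows with smallest high:
      high
cond      
rain    -7
snow    -5

-7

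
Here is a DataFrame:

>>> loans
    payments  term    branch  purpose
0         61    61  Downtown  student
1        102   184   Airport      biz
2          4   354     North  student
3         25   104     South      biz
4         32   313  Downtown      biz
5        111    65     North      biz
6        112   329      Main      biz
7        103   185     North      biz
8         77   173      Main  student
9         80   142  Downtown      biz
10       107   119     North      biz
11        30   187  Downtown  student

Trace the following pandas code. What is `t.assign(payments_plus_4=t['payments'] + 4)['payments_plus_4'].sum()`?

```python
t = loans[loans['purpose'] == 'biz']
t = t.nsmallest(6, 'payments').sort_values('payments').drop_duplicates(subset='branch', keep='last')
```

330

filter rows where purpose == 'biz':
    payments  term    branch purpose
1        102   184   Airport     biz
3         25   104     South     biz
4         32   313  Downtown     biz
5        111    65     North     biz
6        112   329      Main     biz
7        103   185     North     biz
9         80   142  Downtown     biz
10       107   119     North     biz
take 6 rows with smallest payments:
    payments  term    branch purpose
3         25   104     South     biz
4         32   313  Downtown     biz
9         80   142  Downtown     biz
1        102   184   Airport     biz
7        103   185     North     biz
10       107   119     North     biz
sort by payments:
    payments  term    branch purpose
3         25   104     South     biz
4         32   313  Downtown     biz
9         80   142  Downtown     biz
1        102   184   Airport     biz
7        103   185     North     biz
10       107   119     North     biz
drop duplicate branch (keep=last):
    payments  term    branch purpose
3         25   104     South     biz
9         80   142  Downtown     biz
1        102   184   Airport     biz
10       107   119     North     biz
add column payments_plus_4 = t['payments'] + 4:
    payments  term    branch purpose  payments_plus_4
3         25   104     South     biz               29
9         80   142  Downtown     biz               84
1        102   184   Airport     biz              106
10       107   119     North     biz              111
Taking the sum of column 'payments_plus_4' gives 330.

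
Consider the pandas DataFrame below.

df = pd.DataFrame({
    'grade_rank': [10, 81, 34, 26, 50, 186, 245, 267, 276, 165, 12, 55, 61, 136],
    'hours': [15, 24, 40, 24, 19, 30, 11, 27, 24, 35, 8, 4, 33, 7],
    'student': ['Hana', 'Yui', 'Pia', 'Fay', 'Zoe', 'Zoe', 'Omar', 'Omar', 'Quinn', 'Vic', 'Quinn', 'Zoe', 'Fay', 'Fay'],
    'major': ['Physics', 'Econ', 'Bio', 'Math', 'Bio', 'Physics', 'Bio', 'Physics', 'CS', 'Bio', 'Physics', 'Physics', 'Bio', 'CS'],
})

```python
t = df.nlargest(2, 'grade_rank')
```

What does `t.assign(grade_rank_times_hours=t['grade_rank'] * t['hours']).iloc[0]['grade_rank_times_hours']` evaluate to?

6624

take 2 rows with largest grade_rank:
   grade_rank  hours student    major
8         276     24   Quinn       CS
7         267     27    Omar  Physics
add column grade_rank_times_hours = t['grade_rank'] * t['hours']:
   grade_rank  hours student    major  grade_rank_times_hours
8         276     24   Quinn       CS                    6624
7         267     27    Omar  Physics                    7209
value at position 0, column 'grade_rank_times_hours' → 6624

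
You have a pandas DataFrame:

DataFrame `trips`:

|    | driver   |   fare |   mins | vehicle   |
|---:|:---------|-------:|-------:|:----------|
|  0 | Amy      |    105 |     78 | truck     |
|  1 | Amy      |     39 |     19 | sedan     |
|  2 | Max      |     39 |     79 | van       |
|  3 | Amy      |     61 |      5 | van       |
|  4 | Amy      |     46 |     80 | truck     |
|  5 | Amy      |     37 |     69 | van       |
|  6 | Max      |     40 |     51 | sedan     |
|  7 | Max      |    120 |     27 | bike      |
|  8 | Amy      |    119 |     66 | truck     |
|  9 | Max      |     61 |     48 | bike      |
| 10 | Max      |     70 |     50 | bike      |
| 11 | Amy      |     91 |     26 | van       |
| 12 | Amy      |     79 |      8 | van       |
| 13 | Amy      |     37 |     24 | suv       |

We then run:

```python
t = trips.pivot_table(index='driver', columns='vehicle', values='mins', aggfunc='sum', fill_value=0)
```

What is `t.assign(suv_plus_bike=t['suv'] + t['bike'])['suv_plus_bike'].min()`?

pivot: rows=driver, cols=vehicle, sum(mins):
vehicle  bike  sedan  suv  truck  van
driver                               
Amy         0     19   24    224  108
Max       125     51    0      0   79
add column suv_plus_bike = t['suv'] + t['bike']:
vehicle  bike  sedan  suv  truck  van  suv_plus_bike
driver                                              
Amy         0     19   24    224  108             24
Max       125     51    0      0   79            125
Hence 24.

24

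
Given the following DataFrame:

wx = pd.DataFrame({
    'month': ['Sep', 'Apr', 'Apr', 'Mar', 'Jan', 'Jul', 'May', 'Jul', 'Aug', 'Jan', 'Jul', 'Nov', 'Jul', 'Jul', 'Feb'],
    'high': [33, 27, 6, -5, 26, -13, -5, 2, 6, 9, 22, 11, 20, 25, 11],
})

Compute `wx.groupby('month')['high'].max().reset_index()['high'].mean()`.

14.3333333333

group by month, max of high:
month
Apr    27
Aug     6
Feb    11
Jan    26
Jul    25
Mar    -5
May    -5
Nov    11
Sep    33
Name: high, dtype: int64
reset_index():
  month  high
0   Apr    27
1   Aug     6
2   Feb    11
3   Jan    26
4   Jul    25
5   Mar    -5
6   May    -5
7   Nov    11
8   Sep    33
mean of column 'high' → 14.3333333333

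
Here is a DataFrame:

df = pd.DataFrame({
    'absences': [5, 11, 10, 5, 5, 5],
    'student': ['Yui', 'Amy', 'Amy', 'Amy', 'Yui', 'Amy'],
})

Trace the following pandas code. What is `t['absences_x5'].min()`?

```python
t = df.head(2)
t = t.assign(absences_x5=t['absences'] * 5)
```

25

take first 2 rows:
   absences student
0         5     Yui
1        11     Amy
add column absences_x5 = t['absences'] * 5:
   absences student  absences_x5
0         5     Yui           25
1        11     Amy           55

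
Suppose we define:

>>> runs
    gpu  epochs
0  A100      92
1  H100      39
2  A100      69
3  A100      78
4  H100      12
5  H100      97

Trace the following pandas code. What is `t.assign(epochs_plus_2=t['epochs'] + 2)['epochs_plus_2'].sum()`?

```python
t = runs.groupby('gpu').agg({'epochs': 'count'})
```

10

group by gpu, count of epochs:
      epochs
gpu         
A100       3
H100       3
add column epochs_plus_2 = t['epochs'] + 2:
      epochs  epochs_plus_2
gpu                        
A100       3              5
H100       3              5
Finally, sum of column 'epochs_plus_2' = 10.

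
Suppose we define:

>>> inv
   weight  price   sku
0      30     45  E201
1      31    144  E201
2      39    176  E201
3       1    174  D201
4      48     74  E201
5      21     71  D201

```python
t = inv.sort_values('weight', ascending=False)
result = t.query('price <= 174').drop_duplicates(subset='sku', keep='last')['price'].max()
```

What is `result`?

sort by weight descending:
   weight  price   sku
4      48     74  E201
2      39    176  E201
1      31    144  E201
0      30     45  E201
5      21     71  D201
3       1    174  D201
filter rows where price <= 174:
   weight  price   sku
4      48     74  E201
1      31    144  E201
0      30     45  E201
5      21     71  D201
3       1    174  D201
drop duplicate sku (keep=last):
   weight  price   sku
0      30     45  E201
3       1    174  D201

174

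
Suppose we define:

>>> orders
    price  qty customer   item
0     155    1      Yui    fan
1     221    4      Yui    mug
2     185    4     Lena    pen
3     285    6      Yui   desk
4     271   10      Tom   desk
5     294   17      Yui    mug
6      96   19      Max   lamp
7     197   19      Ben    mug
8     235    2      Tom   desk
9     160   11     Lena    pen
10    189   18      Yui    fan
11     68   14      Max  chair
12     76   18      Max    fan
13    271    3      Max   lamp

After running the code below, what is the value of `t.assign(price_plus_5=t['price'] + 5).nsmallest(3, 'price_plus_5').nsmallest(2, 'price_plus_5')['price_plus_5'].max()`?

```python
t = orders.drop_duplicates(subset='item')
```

101

drop duplicate item (keep=first):
    price  qty customer   item
0     155    1      Yui    fan
1     221    4      Yui    mug
2     185    4     Lena    pen
3     285    6      Yui   desk
6      96   19      Max   lamp
11     68   14      Max  chair
add column price_plus_5 = t['price'] + 5:
    price  qty customer   item  price_plus_5
0     155    1      Yui    fan           160
1     221    4      Yui    mug           226
2     185    4     Lena    pen           190
3     285    6      Yui   desk           290
6      96   19      Max   lamp           101
11     68   14      Max  chair            73
take 3 rows with smallest price_plus_5:
    price  qty customer   item  price_plus_5
11     68   14      Max  chair            73
6      96   19      Max   lamp           101
0     155    1      Yui    fan           160
take 2 rows with smallest price_plus_5:
    price  qty customer   item  price_plus_5
11     68   14      Max  chair            73
6      96   19      Max   lamp           101
So max() = 101.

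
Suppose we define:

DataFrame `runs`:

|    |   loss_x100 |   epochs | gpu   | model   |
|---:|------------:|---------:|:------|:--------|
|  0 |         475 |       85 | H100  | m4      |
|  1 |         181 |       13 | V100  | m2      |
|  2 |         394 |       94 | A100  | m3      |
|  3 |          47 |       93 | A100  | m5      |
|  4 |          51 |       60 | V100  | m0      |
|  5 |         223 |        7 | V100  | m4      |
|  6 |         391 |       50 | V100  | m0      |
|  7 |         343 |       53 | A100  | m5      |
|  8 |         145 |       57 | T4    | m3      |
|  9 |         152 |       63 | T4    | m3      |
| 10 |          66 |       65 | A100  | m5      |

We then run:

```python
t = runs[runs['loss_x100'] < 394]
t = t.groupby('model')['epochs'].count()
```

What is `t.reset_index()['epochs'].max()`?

3

filter rows where loss_x100 < 394:
    loss_x100  epochs   gpu model
1         181      13  V100    m2
3          47      93  A100    m5
4          51      60  V100    m0
5         223       7  V100    m4
6         391      50  V100    m0
7         343      53  A100    m5
8         145      57    T4    m3
9         152      63    T4    m3
10         66      65  A100    m5
group by model, count of epochs:
model
m0    2
m2    1
m3    2
m4    1
m5    3
Name: epochs, dtype: int64
reset_index():
  model  epochs
0    m0       2
1    m2       1
2    m3       2
3    m4       1
4    m5       3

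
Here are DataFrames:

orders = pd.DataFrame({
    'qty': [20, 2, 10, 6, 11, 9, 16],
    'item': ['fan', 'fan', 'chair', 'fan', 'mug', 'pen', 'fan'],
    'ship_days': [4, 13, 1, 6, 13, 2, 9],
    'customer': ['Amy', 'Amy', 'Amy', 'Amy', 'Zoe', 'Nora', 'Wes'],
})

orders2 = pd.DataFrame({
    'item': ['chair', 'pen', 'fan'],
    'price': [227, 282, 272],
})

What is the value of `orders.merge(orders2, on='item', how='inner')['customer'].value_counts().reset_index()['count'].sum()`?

merge on 'item' (how='inner') → 6 rows:
   qty   item  ship_days customer  price
0   20    fan          4      Amy    272
1    2    fan         13      Amy    272
2   10  chair          1      Amy    227
3    6    fan          6      Amy    272
4    9    pen          2     Nora    282
5   16    fan          9      Wes    272
value_counts of customer:
customer
Amy     4
Nora    1
Wes     1
Name: count, dtype: int64
reset_index():
  customer  count
0      Amy      4
1     Nora      1
2      Wes      1
sum of column 'count' → 6

6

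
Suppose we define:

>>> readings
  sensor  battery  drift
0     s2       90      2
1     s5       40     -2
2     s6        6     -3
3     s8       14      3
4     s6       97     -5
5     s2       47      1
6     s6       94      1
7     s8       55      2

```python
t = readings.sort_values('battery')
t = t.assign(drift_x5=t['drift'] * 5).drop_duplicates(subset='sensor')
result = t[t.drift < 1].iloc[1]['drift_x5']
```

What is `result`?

-10

sort by battery:
  sensor  battery  drift
2     s6        6     -3
3     s8       14      3
1     s5       40     -2
5     s2       47      1
7     s8       55      2
0     s2       90      2
6     s6       94      1
4     s6       97     -5
add column drift_x5 = t['drift'] * 5:
  sensor  battery  drift  drift_x5
2     s6        6     -3       -15
3     s8       14      3        15
1     s5       40     -2       -10
5     s2       47      1         5
7     s8       55      2        10
0     s2       90      2        10
6     s6       94      1         5
4     s6       97     -5       -25
drop duplicate sensor (keep=first):
  sensor  battery  drift  drift_x5
2     s6        6     -3       -15
3     s8       14      3        15
1     s5       40     -2       -10
5     s2       47      1         5
filter rows where drift < 1:
  sensor  battery  drift  drift_x5
2     s6        6     -3       -15
1     s5       40     -2       -10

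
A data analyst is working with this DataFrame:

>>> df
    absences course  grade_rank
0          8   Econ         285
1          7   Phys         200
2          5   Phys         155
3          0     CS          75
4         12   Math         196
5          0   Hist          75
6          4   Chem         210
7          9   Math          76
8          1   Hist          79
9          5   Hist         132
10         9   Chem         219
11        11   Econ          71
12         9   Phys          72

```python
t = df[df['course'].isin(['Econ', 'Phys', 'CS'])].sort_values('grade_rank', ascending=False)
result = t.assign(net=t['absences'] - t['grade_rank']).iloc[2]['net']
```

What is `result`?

filter rows where course in ['Econ', 'Phys', 'CS']:
    absences course  grade_rank
0          8   Econ         285
1          7   Phys         200
2          5   Phys         155
3          0     CS          75
11        11   Econ          71
12         9   Phys          72
sort by grade_rank descending:
    absences course  grade_rank
0          8   Econ         285
1          7   Phys         200
2          5   Phys         155
3          0     CS          75
12         9   Phys          72
11        11   Econ          71
add column net = t['absences'] - t['grade_rank']:
    absences course  grade_rank  net
0          8   Econ         285 -277
1          7   Phys         200 -193
2          5   Phys         155 -150
3          0     CS          75  -75
12         9   Phys          72  -63
11        11   Econ          71  -60

-150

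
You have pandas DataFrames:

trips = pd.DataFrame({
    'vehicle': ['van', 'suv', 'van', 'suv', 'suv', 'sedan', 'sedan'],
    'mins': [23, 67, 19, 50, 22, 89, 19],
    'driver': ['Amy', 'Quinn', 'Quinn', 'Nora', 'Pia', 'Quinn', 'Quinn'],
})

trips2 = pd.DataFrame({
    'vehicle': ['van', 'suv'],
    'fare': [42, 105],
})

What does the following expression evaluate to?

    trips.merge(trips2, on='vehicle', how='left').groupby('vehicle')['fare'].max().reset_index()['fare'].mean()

merge on 'vehicle' (how='left') → 7 rows:
  vehicle  mins driver   fare
0     van    23    Amy   42.0
1     suv    67  Quinn  105.0
2     van    19  Quinn   42.0
3     suv    50   Nora  105.0
4     suv    22    Pia  105.0
5   sedan    89  Quinn    NaN
6   sedan    19  Quinn    NaN
group by vehicle, max of fare:
vehicle
sedan      NaN
suv      105.0
van       42.0
Name: fare, dtype: float64
reset_index():
  vehicle   fare
0   sedan    NaN
1     suv  105.0
2     van   42.0
Finally, mean of column 'fare' = 73.5.

73.5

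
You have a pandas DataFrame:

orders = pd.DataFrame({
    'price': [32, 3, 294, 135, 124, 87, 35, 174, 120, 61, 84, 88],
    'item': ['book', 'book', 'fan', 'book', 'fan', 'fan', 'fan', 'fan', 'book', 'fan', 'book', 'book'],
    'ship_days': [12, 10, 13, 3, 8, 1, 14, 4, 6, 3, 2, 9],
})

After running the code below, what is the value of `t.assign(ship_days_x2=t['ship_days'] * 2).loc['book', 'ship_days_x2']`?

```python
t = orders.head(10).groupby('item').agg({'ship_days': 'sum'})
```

62

take first 10 rows:
   price  item  ship_days
0     32  book         12
1      3  book         10
2    294   fan         13
3    135  book          3
4    124   fan          8
5     87   fan          1
6     35   fan         14
7    174   fan          4
8    120  book          6
9     61   fan          3
group by item, sum of ship_days:
      ship_days
item           
book         31
fan          43
add column ship_days_x2 = t['ship_days'] * 2:
      ship_days  ship_days_x2
item                         
book         31            62
fan          43            86
The value at row 'book', column 'ship_days_x2' is 62.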